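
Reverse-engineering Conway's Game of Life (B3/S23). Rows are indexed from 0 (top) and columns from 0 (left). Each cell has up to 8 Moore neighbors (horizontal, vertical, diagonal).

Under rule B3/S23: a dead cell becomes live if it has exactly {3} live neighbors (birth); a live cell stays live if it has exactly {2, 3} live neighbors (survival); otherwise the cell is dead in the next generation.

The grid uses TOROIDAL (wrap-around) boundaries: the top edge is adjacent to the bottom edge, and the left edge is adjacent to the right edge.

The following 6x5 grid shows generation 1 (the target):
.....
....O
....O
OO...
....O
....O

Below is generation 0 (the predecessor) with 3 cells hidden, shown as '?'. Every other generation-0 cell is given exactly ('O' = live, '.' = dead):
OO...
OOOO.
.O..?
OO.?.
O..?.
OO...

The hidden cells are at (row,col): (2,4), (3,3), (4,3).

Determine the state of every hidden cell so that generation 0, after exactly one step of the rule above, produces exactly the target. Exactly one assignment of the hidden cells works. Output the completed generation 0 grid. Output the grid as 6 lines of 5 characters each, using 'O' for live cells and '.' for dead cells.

Answer: OO...
OOOO.
.O...
OO...
O....
OO...

Derivation:
Hidden generation-0 cells (in order): (2,4), (3,3), (4,3).
A hidden cell only influences target cells in its own 3x3 neighborhood. Try each of the 2^3 = 8 assignments, step the completed generation 0 forward once under B3/S23, and compare with the target:
  (2,4)=. (3,3)=. (4,3)=. -> step reproduces the target at every cell -> ACCEPT
  (2,4)=. (3,3)=. (4,3)=O -> step gives (3,2)='O' but target has '.' -> reject
  (2,4)=. (3,3)=O (4,3)=. -> step gives (2,3)='O' but target has '.' -> reject
  (2,4)=. (3,3)=O (4,3)=O -> step gives (2,3)='O' but target has '.' -> reject
  (2,4)=O (3,3)=. (4,3)=. -> step gives (1,3)='O' but target has '.' -> reject
  (2,4)=O (3,3)=. (4,3)=O -> step gives (1,3)='O' but target has '.' -> reject
  (2,4)=O (3,3)=O (4,3)=. -> step gives (1,3)='O' but target has '.' -> reject
  (2,4)=O (3,3)=O (4,3)=O -> step gives (1,3)='O' but target has '.' -> reject
Unique solution: (2,4)=dead, (3,3)=dead, (4,3)=dead.
Check: live-neighbor counts of every cell in the completed generation 0:
56524
45413
55523
33202
45203
44203
Applying B3/S23 to generation 0 with these counts gives:
.....
....O
....O
OO...
....O
....O
which matches the target exactly.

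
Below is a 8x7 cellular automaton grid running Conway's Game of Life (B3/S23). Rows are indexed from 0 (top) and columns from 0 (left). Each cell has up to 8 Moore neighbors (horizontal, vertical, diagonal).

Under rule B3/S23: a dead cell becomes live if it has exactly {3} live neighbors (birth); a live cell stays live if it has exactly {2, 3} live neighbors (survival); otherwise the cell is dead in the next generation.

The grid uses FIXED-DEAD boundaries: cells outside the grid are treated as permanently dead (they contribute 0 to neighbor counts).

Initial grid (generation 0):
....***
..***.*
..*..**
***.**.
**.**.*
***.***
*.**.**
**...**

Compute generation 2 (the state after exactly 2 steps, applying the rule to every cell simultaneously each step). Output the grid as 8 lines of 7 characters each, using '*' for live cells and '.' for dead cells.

Answer: .......
.....*.
.......
.......
.......
.......
.*****.
.*****.

Derivation:
Simulating step by step:
Generation 0 (given above): 35 live cells
Generation 1: 13 live cells
....*.*
..*....
......*
*......
......*
.......
...*...
***.***
Generation 2: 11 live cells
(generation 2 grid is the final answer)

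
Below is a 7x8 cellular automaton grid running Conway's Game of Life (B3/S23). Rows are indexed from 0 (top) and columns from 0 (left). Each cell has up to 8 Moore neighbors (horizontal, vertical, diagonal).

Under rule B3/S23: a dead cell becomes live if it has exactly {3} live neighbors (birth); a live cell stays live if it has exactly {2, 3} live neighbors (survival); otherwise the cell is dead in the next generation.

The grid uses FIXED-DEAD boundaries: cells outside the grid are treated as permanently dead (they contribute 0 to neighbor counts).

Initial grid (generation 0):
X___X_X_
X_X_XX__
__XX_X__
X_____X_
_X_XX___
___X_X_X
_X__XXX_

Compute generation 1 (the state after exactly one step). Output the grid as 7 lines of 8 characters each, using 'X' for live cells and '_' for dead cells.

Simulating step by step:
Generation 0 (given above): 22 live cells
Generation 1: 20 live cells
(generation 1 grid is the final answer)

Answer: _X_XX___
__X___X_
__XX_XX_
_X___X__
__XXXXX_
___X____
____XXX_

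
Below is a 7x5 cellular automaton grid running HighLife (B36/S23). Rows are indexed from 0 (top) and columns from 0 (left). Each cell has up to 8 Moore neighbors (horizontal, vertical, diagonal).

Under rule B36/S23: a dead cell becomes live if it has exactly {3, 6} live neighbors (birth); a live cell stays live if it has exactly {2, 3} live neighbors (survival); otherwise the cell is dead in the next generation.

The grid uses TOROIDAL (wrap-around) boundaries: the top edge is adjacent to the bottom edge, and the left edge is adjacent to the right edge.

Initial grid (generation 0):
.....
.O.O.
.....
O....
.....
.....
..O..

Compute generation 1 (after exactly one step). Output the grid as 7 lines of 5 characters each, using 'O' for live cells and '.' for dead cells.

Simulating step by step:
Generation 0 (given above): 4 live cells
Generation 1: 1 live cells
(generation 1 grid is the final answer)

Answer: ..O..
.....
.....
.....
.....
.....
.....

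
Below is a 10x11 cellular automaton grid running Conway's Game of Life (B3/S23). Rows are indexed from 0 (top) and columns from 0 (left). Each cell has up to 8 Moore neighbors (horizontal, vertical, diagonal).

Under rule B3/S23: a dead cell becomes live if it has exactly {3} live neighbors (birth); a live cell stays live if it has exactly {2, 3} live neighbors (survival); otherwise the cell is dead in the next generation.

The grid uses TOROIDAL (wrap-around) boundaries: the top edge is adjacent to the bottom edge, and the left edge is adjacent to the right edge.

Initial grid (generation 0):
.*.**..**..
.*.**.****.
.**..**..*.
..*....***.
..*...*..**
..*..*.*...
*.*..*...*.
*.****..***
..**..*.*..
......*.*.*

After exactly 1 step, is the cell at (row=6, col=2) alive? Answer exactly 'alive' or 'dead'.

Simulating step by step:
Generation 0 (given above): 47 live cells
Generation 1: 43 live cells
*..**......
**.......*.
.*..**....*
..**.*.*...
.***..*..**
..**.*..**.
*.*..*...*.
*....****..
***...*.*..
....***.*..

Cell (6,2) at generation 1: 1 -> alive

Answer: alive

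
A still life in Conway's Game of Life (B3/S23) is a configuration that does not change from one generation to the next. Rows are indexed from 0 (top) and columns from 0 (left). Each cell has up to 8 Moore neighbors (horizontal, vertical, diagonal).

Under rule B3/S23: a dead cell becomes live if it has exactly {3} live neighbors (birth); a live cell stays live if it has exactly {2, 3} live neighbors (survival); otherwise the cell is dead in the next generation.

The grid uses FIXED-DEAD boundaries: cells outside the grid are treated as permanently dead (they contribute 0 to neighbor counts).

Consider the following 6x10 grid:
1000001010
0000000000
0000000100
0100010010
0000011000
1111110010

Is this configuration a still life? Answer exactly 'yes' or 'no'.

Answer: no

Derivation:
Compute generation 1 and compare to generation 0 (given above):
Generation 1:
0000000000
0000000100
0000000000
0000010100
1001001100
0111111000
Cell (0,0) differs: gen0=1 vs gen1=0 -> NOT a still life.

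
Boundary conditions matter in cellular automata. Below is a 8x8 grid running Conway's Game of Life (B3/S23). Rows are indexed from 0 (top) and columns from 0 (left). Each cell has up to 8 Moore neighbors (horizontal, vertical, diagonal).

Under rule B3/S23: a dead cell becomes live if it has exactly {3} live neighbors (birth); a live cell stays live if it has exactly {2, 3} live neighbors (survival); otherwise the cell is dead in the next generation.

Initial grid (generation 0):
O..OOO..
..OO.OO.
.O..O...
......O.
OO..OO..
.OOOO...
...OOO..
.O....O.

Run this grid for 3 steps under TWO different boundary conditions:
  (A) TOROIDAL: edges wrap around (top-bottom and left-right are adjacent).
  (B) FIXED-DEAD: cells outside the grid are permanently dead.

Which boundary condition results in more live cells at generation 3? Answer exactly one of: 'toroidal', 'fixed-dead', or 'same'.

Under TOROIDAL boundary, generation 3:
...OO...
..OOO...
....O...
.O.OOO..
OO..OO.O
O.O.OOO.
O....O.O
...O..O.
Population = 25

Under FIXED-DEAD boundary, generation 3:
.OO..OOO
OO.OO.OO
OO......
.O.OOO..
.O..OO..
..O...O.
.O....O.
....OO..
Population = 26

Comparison: toroidal=25, fixed-dead=26 -> fixed-dead

Answer: fixed-dead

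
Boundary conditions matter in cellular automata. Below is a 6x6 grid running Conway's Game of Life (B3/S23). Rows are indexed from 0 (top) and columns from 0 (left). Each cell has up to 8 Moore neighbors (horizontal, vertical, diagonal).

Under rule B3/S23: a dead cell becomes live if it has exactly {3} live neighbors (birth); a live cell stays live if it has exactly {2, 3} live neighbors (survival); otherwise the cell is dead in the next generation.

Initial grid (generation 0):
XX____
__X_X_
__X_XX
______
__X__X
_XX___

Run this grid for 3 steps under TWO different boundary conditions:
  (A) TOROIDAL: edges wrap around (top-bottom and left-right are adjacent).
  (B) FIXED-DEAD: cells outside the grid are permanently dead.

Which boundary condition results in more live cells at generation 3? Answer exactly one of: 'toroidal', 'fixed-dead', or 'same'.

Answer: toroidal

Derivation:
Under TOROIDAL boundary, generation 3:
X____X
XXXXX_
__XXX_
X_XXXX
X___XX
______
Population = 18

Under FIXED-DEAD boundary, generation 3:
____X_
____X_
__X__X
__XXX_
_X__X_
_XX___
Population = 11

Comparison: toroidal=18, fixed-dead=11 -> toroidal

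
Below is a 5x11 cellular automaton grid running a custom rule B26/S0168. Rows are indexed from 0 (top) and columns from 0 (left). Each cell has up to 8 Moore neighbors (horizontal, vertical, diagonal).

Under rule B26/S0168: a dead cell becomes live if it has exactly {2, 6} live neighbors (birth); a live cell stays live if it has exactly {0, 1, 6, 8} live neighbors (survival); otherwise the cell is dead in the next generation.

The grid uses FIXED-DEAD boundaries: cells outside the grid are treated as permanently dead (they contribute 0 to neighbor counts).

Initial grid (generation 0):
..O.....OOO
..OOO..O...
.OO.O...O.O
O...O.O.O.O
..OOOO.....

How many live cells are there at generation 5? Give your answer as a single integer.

Simulating step by step:
Generation 0 (given above): 22 live cells
Generation 1: 19 live cells
.O..O..O..O
.....O.....
O..O..O...O
O..O..O.O.O
.OO...OO.O.
Generation 2: 23 live cells
.O..OOOO..O
OOOO...O.OO
OOOO......O
....O......
O..O.O....O
Generation 3: 10 live cells
...........
.OO........
........O..
.....O...OO
O..O.O....O
Generation 4: 15 live cells
.OO........
.OO........
.OO.....O.O
.....OO.O..
O..O.OO....
Generation 5: 14 live cells
O..O.......
.........O.
O..O.OO.O.O
O..O....O..
O..O.......
Population at generation 5: 14

Answer: 14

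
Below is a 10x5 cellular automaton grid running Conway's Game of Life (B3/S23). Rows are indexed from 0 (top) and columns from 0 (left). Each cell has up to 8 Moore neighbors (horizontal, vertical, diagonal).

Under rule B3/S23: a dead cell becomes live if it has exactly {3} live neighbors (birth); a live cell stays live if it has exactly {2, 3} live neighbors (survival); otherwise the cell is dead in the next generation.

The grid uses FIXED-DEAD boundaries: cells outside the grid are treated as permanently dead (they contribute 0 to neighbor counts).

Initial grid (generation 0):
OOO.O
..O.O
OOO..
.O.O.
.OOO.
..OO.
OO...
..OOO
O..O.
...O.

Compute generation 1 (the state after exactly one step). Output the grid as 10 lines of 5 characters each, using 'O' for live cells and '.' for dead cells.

Answer: .OO..
.....
O....
...O.
.O..O
O..O.
.O..O
O.OOO
.....
.....

Derivation:
Simulating step by step:
Generation 0 (given above): 24 live cells
Generation 1: 14 live cells
(generation 1 grid is the final answer)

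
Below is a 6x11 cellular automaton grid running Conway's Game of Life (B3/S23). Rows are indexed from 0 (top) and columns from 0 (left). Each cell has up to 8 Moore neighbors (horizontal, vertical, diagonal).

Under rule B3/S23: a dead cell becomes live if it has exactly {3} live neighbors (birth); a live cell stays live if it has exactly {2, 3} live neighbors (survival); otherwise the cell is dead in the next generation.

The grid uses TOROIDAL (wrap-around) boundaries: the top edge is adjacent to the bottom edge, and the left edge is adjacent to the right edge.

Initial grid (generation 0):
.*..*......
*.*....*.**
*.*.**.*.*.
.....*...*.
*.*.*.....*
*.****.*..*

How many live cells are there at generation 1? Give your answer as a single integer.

Answer: 28

Derivation:
Simulating step by step:
Generation 0 (given above): 26 live cells
Generation 1: 28 live cells
....***.**.
*.*.***..*.
*..***...*.
*....**.**.
*.*...*..*.
..*..*....*
Population at generation 1: 28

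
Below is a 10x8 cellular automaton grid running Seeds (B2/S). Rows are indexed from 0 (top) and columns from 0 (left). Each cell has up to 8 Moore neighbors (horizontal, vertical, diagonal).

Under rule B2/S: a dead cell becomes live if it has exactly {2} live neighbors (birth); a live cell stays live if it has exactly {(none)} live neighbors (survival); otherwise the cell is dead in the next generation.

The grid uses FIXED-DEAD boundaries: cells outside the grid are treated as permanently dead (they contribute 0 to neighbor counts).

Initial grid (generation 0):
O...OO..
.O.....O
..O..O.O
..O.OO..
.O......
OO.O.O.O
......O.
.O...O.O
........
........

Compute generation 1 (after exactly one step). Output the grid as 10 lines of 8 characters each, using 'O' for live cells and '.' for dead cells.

Simulating step by step:
Generation 0 (given above): 21 live cells
Generation 1: 7 live cells
(generation 1 grid is the final answer)

Answer: .O....O.
O.OO....
........
........
........
....O...
........
........
......O.
........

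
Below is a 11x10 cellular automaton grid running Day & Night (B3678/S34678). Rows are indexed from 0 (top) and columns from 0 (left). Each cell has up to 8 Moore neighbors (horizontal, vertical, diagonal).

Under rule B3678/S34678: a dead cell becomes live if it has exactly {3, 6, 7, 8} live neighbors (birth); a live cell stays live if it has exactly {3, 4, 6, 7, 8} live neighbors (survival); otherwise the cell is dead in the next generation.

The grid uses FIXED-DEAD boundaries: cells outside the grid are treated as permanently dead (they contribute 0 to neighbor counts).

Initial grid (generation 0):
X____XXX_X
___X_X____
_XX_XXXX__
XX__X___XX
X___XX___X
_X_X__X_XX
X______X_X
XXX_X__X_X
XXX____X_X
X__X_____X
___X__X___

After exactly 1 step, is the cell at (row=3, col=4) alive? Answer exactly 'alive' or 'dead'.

Answer: alive

Derivation:
Simulating step by step:
Generation 0 (given above): 46 live cells
Generation 1: 49 live cells
____X_X___
_XX___X_X_
XXX_XXX_X_
XXX_XX_XX_
X_XXXX_X_X
X___XX_XXX
X__X__XXXX
XXXX__X_X_
XXX_______
________X_
__________

Cell (3,4) at generation 1: 1 -> alive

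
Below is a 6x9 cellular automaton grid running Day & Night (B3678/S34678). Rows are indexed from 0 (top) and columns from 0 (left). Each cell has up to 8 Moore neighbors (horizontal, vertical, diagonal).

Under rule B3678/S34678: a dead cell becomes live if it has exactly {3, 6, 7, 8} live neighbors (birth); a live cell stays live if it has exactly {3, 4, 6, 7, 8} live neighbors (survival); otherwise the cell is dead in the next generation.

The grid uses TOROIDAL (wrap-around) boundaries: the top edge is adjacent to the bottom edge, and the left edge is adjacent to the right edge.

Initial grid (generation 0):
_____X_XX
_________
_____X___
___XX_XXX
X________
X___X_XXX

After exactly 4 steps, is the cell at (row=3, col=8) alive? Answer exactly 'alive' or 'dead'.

Simulating step by step:
Generation 0 (given above): 15 live cells
Generation 1: 17 live cells
X______XX
______X__
____X_XX_
_____X___
X__XX__XX
X____XXX_
Generation 2: 16 live cells
_____X_XX
_____XX__
______X__
___X_X___
____X__XX
XX__X_X_X
Generation 3: 19 live cells
____XX_XX
_____XX__
____X_X__
____X_XX_
___XX_XXX
X_____XX_
Generation 4: 16 live cells
_____XXXX
______X__
_____XX__
____XXX_X
_______XX
___X___XX

Cell (3,8) at generation 4: 1 -> alive

Answer: alive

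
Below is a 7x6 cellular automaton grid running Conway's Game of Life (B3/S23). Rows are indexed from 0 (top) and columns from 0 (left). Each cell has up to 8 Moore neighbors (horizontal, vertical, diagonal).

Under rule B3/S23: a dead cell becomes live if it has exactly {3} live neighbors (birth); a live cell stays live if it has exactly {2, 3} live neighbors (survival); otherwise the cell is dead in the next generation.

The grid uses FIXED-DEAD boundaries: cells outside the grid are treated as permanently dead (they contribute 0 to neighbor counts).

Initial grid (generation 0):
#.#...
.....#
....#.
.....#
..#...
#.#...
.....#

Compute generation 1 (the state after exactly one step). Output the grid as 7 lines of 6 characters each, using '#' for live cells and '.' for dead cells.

Answer: ......
......
....##
......
.#....
.#....
......

Derivation:
Simulating step by step:
Generation 0 (given above): 9 live cells
Generation 1: 4 live cells
(generation 1 grid is the final answer)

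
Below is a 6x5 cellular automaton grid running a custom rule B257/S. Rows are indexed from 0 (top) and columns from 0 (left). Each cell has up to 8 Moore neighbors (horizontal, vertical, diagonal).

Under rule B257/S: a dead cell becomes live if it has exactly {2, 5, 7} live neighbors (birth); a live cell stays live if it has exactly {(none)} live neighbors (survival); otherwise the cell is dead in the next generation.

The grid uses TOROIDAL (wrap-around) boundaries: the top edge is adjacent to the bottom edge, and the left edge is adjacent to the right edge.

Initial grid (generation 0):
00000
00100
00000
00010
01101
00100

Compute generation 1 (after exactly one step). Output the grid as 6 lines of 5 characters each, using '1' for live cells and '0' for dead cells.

Answer: 01110
00000
00110
11001
10000
10000

Derivation:
Simulating step by step:
Generation 0 (given above): 6 live cells
Generation 1: 10 live cells
(generation 1 grid is the final answer)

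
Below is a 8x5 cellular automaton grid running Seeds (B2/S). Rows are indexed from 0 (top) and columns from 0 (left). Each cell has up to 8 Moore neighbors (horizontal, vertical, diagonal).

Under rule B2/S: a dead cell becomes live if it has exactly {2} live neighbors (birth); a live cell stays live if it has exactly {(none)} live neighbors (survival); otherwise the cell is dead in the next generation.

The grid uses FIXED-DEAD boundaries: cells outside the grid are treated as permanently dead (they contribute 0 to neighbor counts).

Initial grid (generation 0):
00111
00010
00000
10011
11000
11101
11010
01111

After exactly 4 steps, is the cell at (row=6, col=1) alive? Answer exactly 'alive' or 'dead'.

Answer: dead

Derivation:
Simulating step by step:
Generation 0 (given above): 20 live cells
Generation 1: 2 live cells
00000
00000
00100
00100
00000
00000
00000
00000
Generation 2: 4 live cells
00000
00000
01010
01010
00000
00000
00000
00000
Generation 3: 6 live cells
00000
00100
10001
10001
00100
00000
00000
00000
Generation 4: 4 live cells
00000
01010
00000
00000
01010
00000
00000
00000

Cell (6,1) at generation 4: 0 -> dead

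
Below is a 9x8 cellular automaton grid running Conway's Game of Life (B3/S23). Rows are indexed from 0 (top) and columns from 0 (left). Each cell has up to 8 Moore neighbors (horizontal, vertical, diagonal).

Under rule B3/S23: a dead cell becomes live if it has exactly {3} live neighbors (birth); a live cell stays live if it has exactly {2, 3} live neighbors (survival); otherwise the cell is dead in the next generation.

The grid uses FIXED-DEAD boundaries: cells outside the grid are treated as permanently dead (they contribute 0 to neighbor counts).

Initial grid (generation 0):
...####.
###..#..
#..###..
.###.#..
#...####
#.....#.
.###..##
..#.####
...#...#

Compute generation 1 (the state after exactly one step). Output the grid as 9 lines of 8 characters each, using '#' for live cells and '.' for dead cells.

Answer: .######.
###.....
#....##.
###.....
#.###..#
#.###...
.####...
.#..##..
...###.#

Derivation:
Simulating step by step:
Generation 0 (given above): 35 live cells
Generation 1: 35 live cells
(generation 1 grid is the final answer)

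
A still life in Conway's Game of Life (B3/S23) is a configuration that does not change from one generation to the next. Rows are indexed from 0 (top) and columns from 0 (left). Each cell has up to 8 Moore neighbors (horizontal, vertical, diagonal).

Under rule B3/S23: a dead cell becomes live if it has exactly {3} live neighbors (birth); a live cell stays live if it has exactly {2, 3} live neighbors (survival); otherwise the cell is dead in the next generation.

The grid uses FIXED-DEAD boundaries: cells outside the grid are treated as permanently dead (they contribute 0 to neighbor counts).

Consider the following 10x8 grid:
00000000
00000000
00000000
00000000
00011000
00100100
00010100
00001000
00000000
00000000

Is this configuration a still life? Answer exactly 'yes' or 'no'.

Compute generation 1 and compare to generation 0 (given above):
Generation 1:
00000000
00000000
00000000
00000000
00011000
00100100
00010100
00001000
00000000
00000000
The grids are IDENTICAL -> still life.

Answer: yes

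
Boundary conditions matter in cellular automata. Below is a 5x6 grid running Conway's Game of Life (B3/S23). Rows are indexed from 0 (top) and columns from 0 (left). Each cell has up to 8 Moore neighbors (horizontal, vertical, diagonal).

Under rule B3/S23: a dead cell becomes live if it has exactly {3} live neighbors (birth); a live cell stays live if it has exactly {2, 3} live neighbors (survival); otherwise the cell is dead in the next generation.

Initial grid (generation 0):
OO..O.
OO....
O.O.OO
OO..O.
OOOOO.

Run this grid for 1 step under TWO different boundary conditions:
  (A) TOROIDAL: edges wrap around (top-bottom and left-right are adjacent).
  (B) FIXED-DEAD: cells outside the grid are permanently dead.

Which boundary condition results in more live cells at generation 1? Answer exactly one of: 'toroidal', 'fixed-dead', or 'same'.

Under TOROIDAL boundary, generation 1:
....O.
..OOO.
..OOO.
......
....O.
Population = 8

Under FIXED-DEAD boundary, generation 1:
OO....
..OOOO
..OOOO
......
O.OOO.
Population = 14

Comparison: toroidal=8, fixed-dead=14 -> fixed-dead

Answer: fixed-dead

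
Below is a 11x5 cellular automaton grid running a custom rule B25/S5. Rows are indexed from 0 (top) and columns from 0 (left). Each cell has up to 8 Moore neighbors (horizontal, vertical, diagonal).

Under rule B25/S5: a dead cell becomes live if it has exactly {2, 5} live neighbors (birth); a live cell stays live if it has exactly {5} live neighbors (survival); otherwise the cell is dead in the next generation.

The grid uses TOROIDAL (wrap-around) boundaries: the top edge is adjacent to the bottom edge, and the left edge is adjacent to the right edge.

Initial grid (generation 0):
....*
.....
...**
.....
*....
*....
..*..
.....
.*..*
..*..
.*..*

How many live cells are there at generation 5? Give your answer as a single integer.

Simulating step by step:
Generation 0 (given above): 11 live cells
Generation 1: 17 live cells
...*.
*....
.....
*..*.
.*..*
....*
.*...
****.
*.**.
....*
..*..
Generation 2: 18 live cells
.**.*
....*
**...
.**..
..*..
.***.
.....
.**..
.*..*
*....
....*
Generation 3: 14 live cells
.....
*....
...**
...*.
***..
.....
*.*..
...*.
...*.
.*.*.
..*..
Generation 4: 16 live cells
.*...
...*.
*.*..
.....
...**
.*.**
.*.**
.*...
.....
....*
.*.*.
Generation 5: 24 live cells
*..**
*...*
.*.**
***..
.....
*.***
*.*..
...**
*....
*.**.
....*
Population at generation 5: 24

Answer: 24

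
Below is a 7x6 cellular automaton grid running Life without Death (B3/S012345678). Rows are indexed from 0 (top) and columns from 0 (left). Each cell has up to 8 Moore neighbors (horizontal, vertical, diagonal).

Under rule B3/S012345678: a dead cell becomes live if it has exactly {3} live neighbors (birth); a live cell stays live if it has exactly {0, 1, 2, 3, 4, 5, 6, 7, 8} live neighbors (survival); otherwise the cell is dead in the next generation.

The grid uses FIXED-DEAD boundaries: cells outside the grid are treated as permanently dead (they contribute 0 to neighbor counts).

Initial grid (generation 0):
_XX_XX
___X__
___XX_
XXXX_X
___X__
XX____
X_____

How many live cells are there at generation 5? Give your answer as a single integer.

Answer: 31

Derivation:
Simulating step by step:
Generation 0 (given above): 16 live cells
Generation 1: 21 live cells
_XXXXX
___X_X
_X_XX_
XXXX_X
___XX_
XX____
XX____
Generation 2: 25 live cells
_XXXXX
_X_X_X
XX_XXX
XXXX_X
___XX_
XXX___
XX____
Generation 3: 27 live cells
_XXXXX
_X_X_X
XX_XXX
XXXX_X
___XX_
XXXX__
XXX___
Generation 4: 29 live cells
_XXXXX
_X_X_X
XX_XXX
XXXX_X
___XX_
XXXXX_
XXXX__
Generation 5: 31 live cells
_XXXXX
_X_X_X
XX_XXX
XXXX_X
___XXX
XXXXX_
XXXXX_
Population at generation 5: 31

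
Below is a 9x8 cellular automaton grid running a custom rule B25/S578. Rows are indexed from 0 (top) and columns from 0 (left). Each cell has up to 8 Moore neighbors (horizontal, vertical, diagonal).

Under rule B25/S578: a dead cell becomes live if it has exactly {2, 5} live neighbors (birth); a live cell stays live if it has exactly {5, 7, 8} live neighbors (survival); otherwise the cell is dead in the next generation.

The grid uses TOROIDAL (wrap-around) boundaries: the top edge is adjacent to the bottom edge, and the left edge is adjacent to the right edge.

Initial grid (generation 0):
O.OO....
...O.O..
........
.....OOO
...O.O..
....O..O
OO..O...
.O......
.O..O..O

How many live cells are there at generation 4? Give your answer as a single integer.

Answer: 17

Derivation:
Simulating step by step:
Generation 0 (given above): 19 live cells
Generation 1: 19 live cells
.....OOO
.O......
.......O
........
O.....O.
.OO...O.
..OO.O.O
O..OOO.O
........
Generation 2: 13 live cells
O.......
.....O..
O.......
O.....O.
..O..O..
....O...
....O.O.
.O......
...O..O.
Generation 3: 27 live cells
....OOOO
OO.....O
.O...OO.
.....O..
.O.OO.OO
......O.
...O....
..OOO.OO
OOO....O
Generation 4: 17 live cells
.O.O...O
..O..O..
..O.O...
.O.O..O.
O.O.....
O.......
........
.....O..
...O.O.O
Population at generation 4: 17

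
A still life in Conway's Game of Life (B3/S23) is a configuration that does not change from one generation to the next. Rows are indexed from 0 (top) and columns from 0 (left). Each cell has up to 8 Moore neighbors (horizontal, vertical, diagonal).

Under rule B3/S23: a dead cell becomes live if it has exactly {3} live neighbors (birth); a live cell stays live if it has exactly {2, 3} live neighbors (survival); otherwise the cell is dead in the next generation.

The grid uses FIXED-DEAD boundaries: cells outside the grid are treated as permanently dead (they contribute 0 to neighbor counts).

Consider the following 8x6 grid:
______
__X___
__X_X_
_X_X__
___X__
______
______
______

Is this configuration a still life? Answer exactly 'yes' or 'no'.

Compute generation 1 and compare to generation 0 (given above):
Generation 1:
______
___X__
_XX___
___XX_
__X___
______
______
______
Cell (1,2) differs: gen0=1 vs gen1=0 -> NOT a still life.

Answer: no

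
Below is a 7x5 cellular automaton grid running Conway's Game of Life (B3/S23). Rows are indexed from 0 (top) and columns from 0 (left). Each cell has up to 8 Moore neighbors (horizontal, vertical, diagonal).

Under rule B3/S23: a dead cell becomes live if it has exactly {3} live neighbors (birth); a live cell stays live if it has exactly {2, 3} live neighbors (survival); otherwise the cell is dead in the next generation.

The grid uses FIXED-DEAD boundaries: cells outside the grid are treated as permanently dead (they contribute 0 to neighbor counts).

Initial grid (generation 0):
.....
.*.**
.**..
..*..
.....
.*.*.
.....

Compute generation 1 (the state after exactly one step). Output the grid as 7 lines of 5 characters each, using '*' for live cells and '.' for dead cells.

Answer: .....
.*.*.
.*...
.**..
..*..
.....
.....

Derivation:
Simulating step by step:
Generation 0 (given above): 8 live cells
Generation 1: 6 live cells
(generation 1 grid is the final answer)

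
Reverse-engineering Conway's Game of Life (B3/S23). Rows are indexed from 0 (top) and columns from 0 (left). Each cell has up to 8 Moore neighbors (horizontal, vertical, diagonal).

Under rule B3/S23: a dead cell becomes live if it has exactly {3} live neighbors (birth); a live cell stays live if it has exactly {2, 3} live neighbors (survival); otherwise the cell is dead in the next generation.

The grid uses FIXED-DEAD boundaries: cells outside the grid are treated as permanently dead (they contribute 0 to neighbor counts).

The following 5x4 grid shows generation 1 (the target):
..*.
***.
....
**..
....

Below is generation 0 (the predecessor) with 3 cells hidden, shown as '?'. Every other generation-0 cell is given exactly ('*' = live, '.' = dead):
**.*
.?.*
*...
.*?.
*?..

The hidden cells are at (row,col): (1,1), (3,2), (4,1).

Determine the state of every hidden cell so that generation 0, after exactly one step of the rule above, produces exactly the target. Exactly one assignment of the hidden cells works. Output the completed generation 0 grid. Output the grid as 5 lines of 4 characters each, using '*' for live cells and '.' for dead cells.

Hidden generation-0 cells (in order): (1,1), (3,2), (4,1).
A hidden cell only influences target cells in its own 3x3 neighborhood. Try each of the 2^3 = 8 assignments, step the completed generation 0 forward once under B3/S23, and compare with the target:
  (1,1)=. (3,2)=. (4,1)=. -> step reproduces the target at every cell -> ACCEPT
  (1,1)=. (3,2)=. (4,1)=* -> step gives (3,0)='.' but target has '*' -> reject
  (1,1)=. (3,2)=* (4,1)=. -> step gives (2,1)='*' but target has '.' -> reject
  (1,1)=. (3,2)=* (4,1)=* -> step gives (2,1)='*' but target has '.' -> reject
  (1,1)=* (3,2)=. (4,1)=. -> step gives (0,0)='*' but target has '.' -> reject
  (1,1)=* (3,2)=. (4,1)=* -> step gives (0,0)='*' but target has '.' -> reject
  (1,1)=* (3,2)=* (4,1)=. -> step gives (0,0)='*' but target has '.' -> reject
  (1,1)=* (3,2)=* (4,1)=* -> step gives (0,0)='*' but target has '.' -> reject
Unique solution: (1,1)=dead, (3,2)=dead, (4,1)=dead.
Check: live-neighbor counts of every cell in the completed generation 0:
1131
3331
1221
3210
1210
Applying B3/S23 to generation 0 with these counts gives:
..*.
***.
....
**..
....
which matches the target exactly.

Answer: **.*
...*
*...
.*..
*...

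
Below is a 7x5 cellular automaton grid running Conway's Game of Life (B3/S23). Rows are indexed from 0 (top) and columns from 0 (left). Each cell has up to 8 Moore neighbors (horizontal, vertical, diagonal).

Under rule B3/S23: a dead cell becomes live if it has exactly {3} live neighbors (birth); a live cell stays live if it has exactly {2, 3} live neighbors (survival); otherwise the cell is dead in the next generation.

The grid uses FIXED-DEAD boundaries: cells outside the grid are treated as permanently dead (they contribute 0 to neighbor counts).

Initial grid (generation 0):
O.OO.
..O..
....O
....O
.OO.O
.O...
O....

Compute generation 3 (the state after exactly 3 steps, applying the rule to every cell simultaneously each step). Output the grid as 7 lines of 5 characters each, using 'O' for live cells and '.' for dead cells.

Answer: ..O..
.O.O.
..OO.
..O.O
...OO
OOO..
.....

Derivation:
Simulating step by step:
Generation 0 (given above): 11 live cells
Generation 1: 13 live cells
.OOO.
.OO..
...O.
....O
.OOO.
OOO..
.....
Generation 2: 11 live cells
.O.O.
.O...
..OO.
....O
O..O.
O..O.
.O...
Generation 3: 12 live cells
(generation 3 grid is the final answer)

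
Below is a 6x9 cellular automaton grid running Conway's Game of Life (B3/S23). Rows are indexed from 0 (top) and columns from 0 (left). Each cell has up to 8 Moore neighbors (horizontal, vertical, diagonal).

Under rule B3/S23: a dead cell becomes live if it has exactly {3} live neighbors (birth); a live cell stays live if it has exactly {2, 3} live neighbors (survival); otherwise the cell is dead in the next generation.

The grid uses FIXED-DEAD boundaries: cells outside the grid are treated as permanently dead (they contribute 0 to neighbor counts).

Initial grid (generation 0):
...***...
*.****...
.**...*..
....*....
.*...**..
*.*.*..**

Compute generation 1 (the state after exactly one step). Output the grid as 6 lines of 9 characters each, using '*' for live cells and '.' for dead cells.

Answer: ..*..*...
......*..
.**......
.**...*..
.*.*****.
.*...***.

Derivation:
Simulating step by step:
Generation 0 (given above): 20 live cells
Generation 1: 18 live cells
(generation 1 grid is the final answer)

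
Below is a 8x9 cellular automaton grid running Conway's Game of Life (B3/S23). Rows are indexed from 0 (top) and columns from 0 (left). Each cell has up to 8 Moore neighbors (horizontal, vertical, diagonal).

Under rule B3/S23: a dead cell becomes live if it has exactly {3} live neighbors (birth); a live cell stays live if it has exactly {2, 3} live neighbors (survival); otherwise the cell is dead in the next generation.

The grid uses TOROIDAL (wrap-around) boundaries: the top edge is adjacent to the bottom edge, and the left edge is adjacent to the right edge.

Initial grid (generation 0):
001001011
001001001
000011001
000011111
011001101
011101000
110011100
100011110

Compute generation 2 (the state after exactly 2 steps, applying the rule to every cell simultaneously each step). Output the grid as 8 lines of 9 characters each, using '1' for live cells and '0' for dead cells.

Answer: 010100000
000100000
001100010
001000011
101000011
000000010
100000010
001000000

Derivation:
Simulating step by step:
Generation 0 (given above): 34 live cells
Generation 1: 21 live cells
110100000
100101001
100100001
000100001
010000001
000100010
100000011
100100000
Generation 2: 17 live cells
(generation 2 grid is the final answer)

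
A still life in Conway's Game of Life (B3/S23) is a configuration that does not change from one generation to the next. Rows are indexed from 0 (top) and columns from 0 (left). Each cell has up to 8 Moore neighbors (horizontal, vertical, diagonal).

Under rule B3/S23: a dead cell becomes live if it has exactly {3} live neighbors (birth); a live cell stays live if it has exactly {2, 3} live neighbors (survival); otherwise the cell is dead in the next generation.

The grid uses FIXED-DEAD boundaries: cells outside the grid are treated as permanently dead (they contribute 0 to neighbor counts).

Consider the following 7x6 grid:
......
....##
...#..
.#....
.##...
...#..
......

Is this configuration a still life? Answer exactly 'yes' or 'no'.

Compute generation 1 and compare to generation 0 (given above):
Generation 1:
......
....#.
....#.
.#....
.##...
..#...
......
Cell (1,5) differs: gen0=1 vs gen1=0 -> NOT a still life.

Answer: no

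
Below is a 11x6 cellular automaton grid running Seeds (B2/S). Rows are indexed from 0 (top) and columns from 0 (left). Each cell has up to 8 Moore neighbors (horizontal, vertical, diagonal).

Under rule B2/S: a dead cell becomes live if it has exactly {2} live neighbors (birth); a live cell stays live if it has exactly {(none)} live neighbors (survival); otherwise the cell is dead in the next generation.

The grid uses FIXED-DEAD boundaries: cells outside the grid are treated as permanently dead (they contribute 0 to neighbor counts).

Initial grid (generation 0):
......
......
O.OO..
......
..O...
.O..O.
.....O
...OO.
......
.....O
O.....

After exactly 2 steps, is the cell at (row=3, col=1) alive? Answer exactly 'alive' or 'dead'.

Answer: alive

Derivation:
Simulating step by step:
Generation 0 (given above): 11 live cells
Generation 1: 13 live cells
......
.OOO..
.O....
......
.O.O..
..OO.O
..O...
.....O
...O.O
......
......
Generation 2: 12 live cells
.O.O..
O.....
O..O..
OO....
......
......
.O...O
..OO..
......
....O.
......

Cell (3,1) at generation 2: 1 -> alive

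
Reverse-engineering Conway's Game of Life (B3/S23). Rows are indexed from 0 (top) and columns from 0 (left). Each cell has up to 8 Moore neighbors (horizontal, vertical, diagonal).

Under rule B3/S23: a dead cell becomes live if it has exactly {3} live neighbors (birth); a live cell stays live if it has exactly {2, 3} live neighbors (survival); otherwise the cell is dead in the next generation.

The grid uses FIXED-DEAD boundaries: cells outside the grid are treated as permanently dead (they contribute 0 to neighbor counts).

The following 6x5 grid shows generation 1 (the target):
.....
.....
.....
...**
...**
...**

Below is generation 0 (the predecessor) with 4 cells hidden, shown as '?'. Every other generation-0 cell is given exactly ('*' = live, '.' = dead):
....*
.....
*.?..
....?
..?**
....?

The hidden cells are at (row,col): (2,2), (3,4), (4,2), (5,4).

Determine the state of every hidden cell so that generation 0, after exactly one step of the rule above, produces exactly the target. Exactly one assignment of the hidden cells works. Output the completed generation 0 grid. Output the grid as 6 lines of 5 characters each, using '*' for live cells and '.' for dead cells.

Hidden generation-0 cells (in order): (2,2), (3,4), (4,2), (5,4).
A hidden cell only influences target cells in its own 3x3 neighborhood. Try each of the 2^4 = 16 assignments, step the completed generation 0 forward once under B3/S23, and compare with the target:
  (2,2)=. (3,4)=. (4,2)=. (5,4)=. -> step gives (3,3)='.' but target has '*' -> reject
  (2,2)=. (3,4)=. (4,2)=. (5,4)=* -> step gives (3,3)='.' but target has '*' -> reject
  (2,2)=. (3,4)=. (4,2)=* (5,4)=. -> step gives (3,4)='.' but target has '*' -> reject
  (2,2)=. (3,4)=. (4,2)=* (5,4)=* -> step gives (3,4)='.' but target has '*' -> reject
  (2,2)=. (3,4)=* (4,2)=. (5,4)=. -> step gives (5,3)='.' but target has '*' -> reject
  (2,2)=. (3,4)=* (4,2)=. (5,4)=* -> step reproduces the target at every cell -> ACCEPT
  (2,2)=. (3,4)=* (4,2)=* (5,4)=. -> step gives (3,3)='.' but target has '*' -> reject
  (2,2)=. (3,4)=* (4,2)=* (5,4)=* -> step gives (3,3)='.' but target has '*' -> reject
  (2,2)=* (3,4)=. (4,2)=. (5,4)=. -> step gives (3,4)='.' but target has '*' -> reject
  (2,2)=* (3,4)=. (4,2)=. (5,4)=* -> step gives (3,4)='.' but target has '*' -> reject
  (2,2)=* (3,4)=. (4,2)=* (5,4)=. -> step gives (3,1)='*' but target has '.' -> reject
  (2,2)=* (3,4)=. (4,2)=* (5,4)=* -> step gives (3,1)='*' but target has '.' -> reject
  (2,2)=* (3,4)=* (4,2)=. (5,4)=. -> step gives (3,3)='.' but target has '*' -> reject
  (2,2)=* (3,4)=* (4,2)=. (5,4)=* -> step gives (3,3)='.' but target has '*' -> reject
  (2,2)=* (3,4)=* (4,2)=* (5,4)=. -> step gives (3,1)='*' but target has '.' -> reject
  (2,2)=* (3,4)=* (4,2)=* (5,4)=* -> step gives (3,1)='*' but target has '.' -> reject
Unique solution: (2,2)=dead, (3,4)=live, (4,2)=dead, (5,4)=live.
Check: live-neighbor counts of every cell in the completed generation 0:
00010
11011
01011
11132
00133
00132
Applying B3/S23 to generation 0 with these counts gives:
.....
.....
.....
...**
...**
...**
which matches the target exactly.

Answer: ....*
.....
*....
....*
...**
....*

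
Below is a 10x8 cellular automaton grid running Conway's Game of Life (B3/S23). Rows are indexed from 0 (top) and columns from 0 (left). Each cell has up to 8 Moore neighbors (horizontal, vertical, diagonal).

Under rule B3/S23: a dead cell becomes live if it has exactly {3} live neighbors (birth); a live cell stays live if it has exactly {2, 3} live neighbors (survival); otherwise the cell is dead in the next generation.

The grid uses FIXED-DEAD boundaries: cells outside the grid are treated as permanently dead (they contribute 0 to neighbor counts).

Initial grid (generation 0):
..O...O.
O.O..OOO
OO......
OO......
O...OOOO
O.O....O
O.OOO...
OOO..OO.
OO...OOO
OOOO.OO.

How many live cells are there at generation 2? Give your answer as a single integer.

Answer: 24

Derivation:
Simulating step by step:
Generation 0 (given above): 39 live cells
Generation 1: 32 live cells
.O...OOO
O.O..OOO
..O...O.
.....OO.
O....OOO
O.O....O
O...OOO.
.......O
...O...O
O.O.OO.O
Generation 2: 24 live cells
.O...O.O
..O.....
.O......
........
.O...O.O
O...O..O
.O...OOO
....OO.O
...OO..O
...OO.O.
Population at generation 2: 24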